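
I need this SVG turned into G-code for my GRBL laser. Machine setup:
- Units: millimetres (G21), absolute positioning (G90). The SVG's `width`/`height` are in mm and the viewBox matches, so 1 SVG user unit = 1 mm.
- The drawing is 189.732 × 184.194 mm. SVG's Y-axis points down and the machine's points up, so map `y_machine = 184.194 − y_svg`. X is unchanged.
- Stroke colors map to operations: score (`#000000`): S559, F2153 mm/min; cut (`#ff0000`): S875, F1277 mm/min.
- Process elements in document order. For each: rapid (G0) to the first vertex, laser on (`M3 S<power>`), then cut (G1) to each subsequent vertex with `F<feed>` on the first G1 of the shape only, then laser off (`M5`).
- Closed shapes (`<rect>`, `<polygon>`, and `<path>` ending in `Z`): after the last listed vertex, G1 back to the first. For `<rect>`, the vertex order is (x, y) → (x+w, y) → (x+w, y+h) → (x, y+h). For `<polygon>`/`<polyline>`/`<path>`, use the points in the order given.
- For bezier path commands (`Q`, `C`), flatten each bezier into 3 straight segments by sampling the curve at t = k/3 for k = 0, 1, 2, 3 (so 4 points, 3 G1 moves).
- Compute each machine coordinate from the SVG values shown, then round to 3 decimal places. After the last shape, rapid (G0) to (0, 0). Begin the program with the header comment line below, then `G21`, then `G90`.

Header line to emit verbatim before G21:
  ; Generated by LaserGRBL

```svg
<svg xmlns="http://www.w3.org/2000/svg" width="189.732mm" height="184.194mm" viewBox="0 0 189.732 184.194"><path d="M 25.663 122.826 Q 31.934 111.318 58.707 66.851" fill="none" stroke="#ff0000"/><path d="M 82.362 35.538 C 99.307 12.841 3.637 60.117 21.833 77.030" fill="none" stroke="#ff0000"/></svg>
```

; Generated by LaserGRBL
G21
G90
G0 X25.663 Y61.368
M3 S875
G1 X32.122 Y72.702 F1277
G1 X43.136 Y91.360
G1 X58.707 Y117.343
M5
G0 X82.362 Y148.656
M3 S875
G1 X70.157 Y151.745 F1277
G1 X33.204 Y130.482
G1 X21.833 Y107.164
M5
G0 X0.000 Y0.000

viewBox `0 0 189.732 184.194` with mm width/height → 1 unit = 1 mm. Flip: y_m = 184.194 − y_svg.

**Shape 1** — `<path>` quadratic bezier, stroke `#ff0000` → cut (S875, F1277). Control points (SVG): P0=(25.663,122.826), P1=(31.934,111.318), P2=(58.707,66.851); sampled at t=k/3. Machine vertices: (25.663,61.368) → (32.122,72.702) → (43.136,91.360) → (58.707,117.343). Open path.

**Shape 2** — `<path>` cubic bezier, stroke `#ff0000` → cut (S875, F1277). Control points (SVG): P0=(82.362,35.538), P1=(99.307,12.841), P2=(3.637,60.117), P3=(21.833,77.030); sampled at t=k/3. Machine vertices: (82.362,148.656) → (70.157,151.745) → (33.204,130.482) → (21.833,107.164). Open path.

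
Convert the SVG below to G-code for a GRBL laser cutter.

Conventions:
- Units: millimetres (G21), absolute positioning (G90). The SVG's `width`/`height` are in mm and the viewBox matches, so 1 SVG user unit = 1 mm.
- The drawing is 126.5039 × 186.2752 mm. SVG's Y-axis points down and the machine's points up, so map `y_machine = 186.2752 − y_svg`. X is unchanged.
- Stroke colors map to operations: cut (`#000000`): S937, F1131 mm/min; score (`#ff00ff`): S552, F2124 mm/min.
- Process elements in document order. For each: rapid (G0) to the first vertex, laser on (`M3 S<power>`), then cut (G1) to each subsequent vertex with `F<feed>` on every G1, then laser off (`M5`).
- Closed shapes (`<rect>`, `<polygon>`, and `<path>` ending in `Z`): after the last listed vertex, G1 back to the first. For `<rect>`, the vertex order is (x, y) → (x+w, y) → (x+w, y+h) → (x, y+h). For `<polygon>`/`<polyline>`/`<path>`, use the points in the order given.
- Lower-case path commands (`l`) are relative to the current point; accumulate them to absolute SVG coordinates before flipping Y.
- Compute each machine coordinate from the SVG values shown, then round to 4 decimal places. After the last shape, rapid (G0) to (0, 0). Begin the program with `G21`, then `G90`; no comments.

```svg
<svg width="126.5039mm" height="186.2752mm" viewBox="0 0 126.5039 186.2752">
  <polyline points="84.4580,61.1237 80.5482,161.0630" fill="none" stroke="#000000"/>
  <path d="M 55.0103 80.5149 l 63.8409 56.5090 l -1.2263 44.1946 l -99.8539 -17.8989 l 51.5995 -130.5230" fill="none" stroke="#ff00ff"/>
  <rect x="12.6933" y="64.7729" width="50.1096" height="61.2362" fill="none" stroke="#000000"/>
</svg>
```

1 u = 1 mm; y_m = 186.2752 − y.

[1] `<polyline>` line segment, #000000→cut S937 F1131: (84.4580,125.1515) → (80.5482,25.2122)

[2] `<path>` open polyline, #ff00ff→score S552 F2124: (55.0103,105.7603) → (118.8512,49.2513) → (117.6249,5.0567) → (17.7710,22.9556) → (69.3705,153.4786)

[3] `<rect>` rectangle, #000000→cut S937 F1131: (12.6933,121.5023) → (62.8029,121.5023) → (62.8029,60.2661) → (12.6933,60.2661) → (12.6933,121.5023) (closed)

G21
G90
G0 X84.4580 Y125.1515
M3 S937
G1 X80.5482 Y25.2122 F1131
M5
G0 X55.0103 Y105.7603
M3 S552
G1 X118.8512 Y49.2513 F2124
G1 X117.6249 Y5.0567 F2124
G1 X17.7710 Y22.9556 F2124
G1 X69.3705 Y153.4786 F2124
M5
G0 X12.6933 Y121.5023
M3 S937
G1 X62.8029 Y121.5023 F1131
G1 X62.8029 Y60.2661 F1131
G1 X12.6933 Y60.2661 F1131
G1 X12.6933 Y121.5023 F1131
M5
G0 X0.0000 Y0.0000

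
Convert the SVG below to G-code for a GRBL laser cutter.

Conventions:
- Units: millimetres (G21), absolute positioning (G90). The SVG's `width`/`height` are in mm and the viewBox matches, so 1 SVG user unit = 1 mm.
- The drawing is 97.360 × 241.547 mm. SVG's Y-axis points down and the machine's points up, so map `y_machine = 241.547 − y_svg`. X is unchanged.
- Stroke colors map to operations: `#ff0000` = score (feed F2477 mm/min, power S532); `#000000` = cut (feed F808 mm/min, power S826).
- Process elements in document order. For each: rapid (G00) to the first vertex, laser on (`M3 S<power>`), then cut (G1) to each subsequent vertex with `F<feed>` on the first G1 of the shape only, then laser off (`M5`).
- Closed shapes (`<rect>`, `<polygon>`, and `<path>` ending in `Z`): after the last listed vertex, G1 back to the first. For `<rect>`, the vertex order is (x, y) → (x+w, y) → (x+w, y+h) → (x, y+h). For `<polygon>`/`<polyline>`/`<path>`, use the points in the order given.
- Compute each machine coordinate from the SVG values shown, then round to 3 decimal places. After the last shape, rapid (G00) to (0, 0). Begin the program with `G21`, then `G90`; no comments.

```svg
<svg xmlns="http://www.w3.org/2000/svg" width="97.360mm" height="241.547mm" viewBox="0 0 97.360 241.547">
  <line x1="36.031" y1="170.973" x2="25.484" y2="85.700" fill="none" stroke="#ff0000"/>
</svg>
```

G21
G90
G00 X36.031 Y70.574
M3 S532
G1 X25.484 Y155.847 F2477
M5
G00 X0.000 Y0.000

Since the viewBox matches the mm dimensions, user units are millimetres directly. The only transform is the Y-flip y_m = 241.547 − y_svg.

Shape 1 is a line segment drawn with `<line>`. Its stroke #ff0000 means score at S532, F2477. After flipping Y the toolpath is (36.031,70.574) → (25.484,155.847).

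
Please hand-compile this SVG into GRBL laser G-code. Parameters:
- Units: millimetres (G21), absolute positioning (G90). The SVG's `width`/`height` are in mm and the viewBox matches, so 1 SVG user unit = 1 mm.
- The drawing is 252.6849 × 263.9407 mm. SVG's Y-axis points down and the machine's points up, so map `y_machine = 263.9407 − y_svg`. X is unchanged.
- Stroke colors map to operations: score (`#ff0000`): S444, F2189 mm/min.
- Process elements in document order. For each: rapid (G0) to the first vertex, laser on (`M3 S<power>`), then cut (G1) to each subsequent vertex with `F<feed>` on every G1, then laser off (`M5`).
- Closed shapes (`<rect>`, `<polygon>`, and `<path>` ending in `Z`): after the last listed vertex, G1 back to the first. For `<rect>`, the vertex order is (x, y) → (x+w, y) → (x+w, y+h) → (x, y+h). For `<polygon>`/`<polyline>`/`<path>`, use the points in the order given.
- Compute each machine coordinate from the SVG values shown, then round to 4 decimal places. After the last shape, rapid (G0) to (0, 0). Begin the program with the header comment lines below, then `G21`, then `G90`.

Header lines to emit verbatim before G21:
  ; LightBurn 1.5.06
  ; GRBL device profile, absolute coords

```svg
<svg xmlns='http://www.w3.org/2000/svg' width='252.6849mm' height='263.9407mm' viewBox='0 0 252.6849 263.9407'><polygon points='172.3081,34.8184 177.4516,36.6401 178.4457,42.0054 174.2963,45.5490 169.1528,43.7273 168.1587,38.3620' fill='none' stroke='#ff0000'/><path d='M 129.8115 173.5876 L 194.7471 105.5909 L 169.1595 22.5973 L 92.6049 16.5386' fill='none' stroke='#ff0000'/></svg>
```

viewBox `0 0 252.6849 263.9407` with mm width/height → 1 unit = 1 mm. Flip: y_m = 263.9407 − y_svg.

**Shape 1** — `<polygon>` regular polygon, stroke `#ff0000` → score (S444, F2189). Machine vertices: (172.3081,229.1223) → (177.4516,227.3006) → (178.4457,221.9353) → (174.2963,218.3917) → (169.1528,220.2134) → (168.1587,225.5787) → (172.3081,229.1223). Closed: final G1 returns to the first vertex.

**Shape 2** — `<path>` open polyline, stroke `#ff0000` → score (S444, F2189). Machine vertices: (129.8115,90.3531) → (194.7471,158.3498) → (169.1595,241.3434) → (92.6049,247.4021). Open path.

; LightBurn 1.5.06
; GRBL device profile, absolute coords
G21
G90
G0 X172.3081 Y229.1223
M3 S444
G1 X177.4516 Y227.3006 F2189
G1 X178.4457 Y221.9353 F2189
G1 X174.2963 Y218.3917 F2189
G1 X169.1528 Y220.2134 F2189
G1 X168.1587 Y225.5787 F2189
G1 X172.3081 Y229.1223 F2189
M5
G0 X129.8115 Y90.3531
M3 S444
G1 X194.7471 Y158.3498 F2189
G1 X169.1595 Y241.3434 F2189
G1 X92.6049 Y247.4021 F2189
M5
G0 X0.0000 Y0.0000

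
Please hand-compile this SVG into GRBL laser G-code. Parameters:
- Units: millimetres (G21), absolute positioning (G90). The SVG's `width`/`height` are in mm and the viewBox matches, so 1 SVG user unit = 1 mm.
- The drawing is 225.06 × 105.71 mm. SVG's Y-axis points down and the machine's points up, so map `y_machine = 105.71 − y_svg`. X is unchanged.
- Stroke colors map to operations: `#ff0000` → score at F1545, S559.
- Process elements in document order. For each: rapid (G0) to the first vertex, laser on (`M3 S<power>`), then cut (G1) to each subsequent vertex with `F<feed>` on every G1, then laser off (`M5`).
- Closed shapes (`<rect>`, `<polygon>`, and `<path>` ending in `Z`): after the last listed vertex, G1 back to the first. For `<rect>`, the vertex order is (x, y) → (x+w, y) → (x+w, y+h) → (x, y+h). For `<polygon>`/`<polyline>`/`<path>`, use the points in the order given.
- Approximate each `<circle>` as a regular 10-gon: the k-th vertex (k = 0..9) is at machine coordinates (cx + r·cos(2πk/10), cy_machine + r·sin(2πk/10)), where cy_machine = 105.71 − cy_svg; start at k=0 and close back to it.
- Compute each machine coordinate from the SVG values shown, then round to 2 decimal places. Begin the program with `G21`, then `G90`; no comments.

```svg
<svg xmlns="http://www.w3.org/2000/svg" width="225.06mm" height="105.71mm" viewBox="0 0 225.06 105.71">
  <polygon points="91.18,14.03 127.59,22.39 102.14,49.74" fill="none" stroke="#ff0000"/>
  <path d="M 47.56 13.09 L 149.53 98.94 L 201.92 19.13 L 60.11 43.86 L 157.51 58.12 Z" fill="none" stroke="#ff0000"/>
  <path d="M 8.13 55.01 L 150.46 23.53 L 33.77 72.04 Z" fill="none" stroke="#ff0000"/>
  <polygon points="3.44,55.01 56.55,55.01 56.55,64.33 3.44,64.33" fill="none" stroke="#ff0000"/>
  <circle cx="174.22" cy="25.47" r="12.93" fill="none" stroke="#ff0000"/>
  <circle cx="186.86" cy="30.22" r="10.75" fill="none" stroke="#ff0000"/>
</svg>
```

G21
G90
G0 X91.18 Y91.68
M3 S559
G1 X127.59 Y83.32 F1545
G1 X102.14 Y55.97 F1545
G1 X91.18 Y91.68 F1545
M5
G0 X47.56 Y92.62
M3 S559
G1 X149.53 Y6.77 F1545
G1 X201.92 Y86.58 F1545
G1 X60.11 Y61.85 F1545
G1 X157.51 Y47.59 F1545
G1 X47.56 Y92.62 F1545
M5
G0 X8.13 Y50.70
M3 S559
G1 X150.46 Y82.18 F1545
G1 X33.77 Y33.67 F1545
G1 X8.13 Y50.70 F1545
M5
G0 X3.44 Y50.70
M3 S559
G1 X56.55 Y50.70 F1545
G1 X56.55 Y41.38 F1545
G1 X3.44 Y41.38 F1545
G1 X3.44 Y50.70 F1545
M5
G0 X187.15 Y80.24
M3 S559
G1 X184.68 Y87.84 F1545
G1 X178.22 Y92.54 F1545
G1 X170.22 Y92.54 F1545
G1 X163.76 Y87.84 F1545
G1 X161.29 Y80.24 F1545
G1 X163.76 Y72.64 F1545
G1 X170.22 Y67.94 F1545
G1 X178.22 Y67.94 F1545
G1 X184.68 Y72.64 F1545
G1 X187.15 Y80.24 F1545
M5
G0 X197.61 Y75.49
M3 S559
G1 X195.56 Y81.81 F1545
G1 X190.18 Y85.71 F1545
G1 X183.54 Y85.71 F1545
G1 X178.16 Y81.81 F1545
G1 X176.11 Y75.49 F1545
G1 X178.16 Y69.17 F1545
G1 X183.54 Y65.27 F1545
G1 X190.18 Y65.27 F1545
G1 X195.56 Y69.17 F1545
G1 X197.61 Y75.49 F1545
M5

1 u = 1 mm; y_m = 105.71 − y.

[1] `<polygon>` regular polygon, #ff0000→score S559 F1545: (91.18,91.68) → (127.59,83.32) → (102.14,55.97) → (91.18,91.68) (closed)

[2] `<path>` closed polygon, #ff0000→score S559 F1545: (47.56,92.62) → (149.53,6.77) → (201.92,86.58) → (60.11,61.85) → (157.51,47.59) → (47.56,92.62) (closed)

[3] `<path>` closed polygon, #ff0000→score S559 F1545: (8.13,50.70) → (150.46,82.18) → (33.77,33.67) → (8.13,50.70) (closed)

[4] `<polygon>` rectangle, #ff0000→score S559 F1545: (3.44,50.70) → (56.55,50.70) → (56.55,41.38) → (3.44,41.38) → (3.44,50.70) (closed)

[5] `<circle>` circle, #ff0000→score S559 F1545: (187.15,80.24) → (184.68,87.84) → (178.22,92.54) → (170.22,92.54) → (163.76,87.84) → (161.29,80.24) → (163.76,72.64) → (170.22,67.94) → (178.22,67.94) → (184.68,72.64) → (187.15,80.24) (closed)

[6] `<circle>` circle, #ff0000→score S559 F1545: (197.61,75.49) → (195.56,81.81) → (190.18,85.71) → (183.54,85.71) → (178.16,81.81) → (176.11,75.49) → (178.16,69.17) → (183.54,65.27) → (190.18,65.27) → (195.56,69.17) → (197.61,75.49) (closed)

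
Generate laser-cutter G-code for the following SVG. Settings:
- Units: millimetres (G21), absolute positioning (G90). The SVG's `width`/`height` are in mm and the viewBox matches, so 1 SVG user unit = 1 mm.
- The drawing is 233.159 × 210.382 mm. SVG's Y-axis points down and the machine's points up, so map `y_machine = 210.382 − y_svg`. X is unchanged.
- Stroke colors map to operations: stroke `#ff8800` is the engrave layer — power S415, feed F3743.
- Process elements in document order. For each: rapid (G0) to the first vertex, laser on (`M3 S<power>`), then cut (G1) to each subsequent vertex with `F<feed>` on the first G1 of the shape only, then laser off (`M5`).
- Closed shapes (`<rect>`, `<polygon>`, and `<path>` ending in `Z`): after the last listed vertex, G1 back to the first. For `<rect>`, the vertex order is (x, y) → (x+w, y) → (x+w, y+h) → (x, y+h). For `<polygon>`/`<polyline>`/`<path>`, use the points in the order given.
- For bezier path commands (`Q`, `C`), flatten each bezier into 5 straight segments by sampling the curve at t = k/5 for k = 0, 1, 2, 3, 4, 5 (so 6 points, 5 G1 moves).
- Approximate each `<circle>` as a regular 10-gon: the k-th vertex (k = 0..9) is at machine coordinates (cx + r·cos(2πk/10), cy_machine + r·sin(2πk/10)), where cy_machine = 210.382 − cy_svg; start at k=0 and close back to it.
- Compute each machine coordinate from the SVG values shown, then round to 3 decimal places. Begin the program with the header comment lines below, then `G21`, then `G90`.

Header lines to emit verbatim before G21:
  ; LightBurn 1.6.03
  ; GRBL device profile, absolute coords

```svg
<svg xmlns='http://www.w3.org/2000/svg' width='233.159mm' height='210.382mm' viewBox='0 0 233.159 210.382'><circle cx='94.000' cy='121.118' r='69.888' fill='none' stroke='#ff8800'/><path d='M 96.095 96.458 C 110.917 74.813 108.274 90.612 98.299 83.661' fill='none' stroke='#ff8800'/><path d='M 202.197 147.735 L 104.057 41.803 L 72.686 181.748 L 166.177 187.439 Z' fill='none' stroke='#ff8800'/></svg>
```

1 u = 1 mm; y_m = 210.382 − y.

[1] `<circle>` circle, #ff8800→engrave S415 F3743: (163.888,89.264) → (150.541,130.343) → (115.597,155.731) → (72.403,155.731) → (37.459,130.343) → (24.112,89.264) → (37.459,48.185) → (72.403,22.797) → (115.597,22.797) → (150.541,48.185) → (163.888,89.264) (closed)

[2] `<path>` cubic bezier, #ff8800→engrave S415 F3743: (96.095,113.924) → (102.973,122.899) → (106.147,125.777) → (106.101,125.447) → (103.323,124.799) → (98.299,126.721)

[3] `<path>` closed polygon, #ff8800→engrave S415 F3743: (202.197,62.647) → (104.057,168.579) → (72.686,28.634) → (166.177,22.943) → (202.197,62.647) (closed)

; LightBurn 1.6.03
; GRBL device profile, absolute coords
G21
G90
G0 X163.888 Y89.264
M3 S415
G1 X150.541 Y130.343 F3743
G1 X115.597 Y155.731
G1 X72.403 Y155.731
G1 X37.459 Y130.343
G1 X24.112 Y89.264
G1 X37.459 Y48.185
G1 X72.403 Y22.797
G1 X115.597 Y22.797
G1 X150.541 Y48.185
G1 X163.888 Y89.264
M5
G0 X96.095 Y113.924
M3 S415
G1 X102.973 Y122.899 F3743
G1 X106.147 Y125.777
G1 X106.101 Y125.447
G1 X103.323 Y124.799
G1 X98.299 Y126.721
M5
G0 X202.197 Y62.647
M3 S415
G1 X104.057 Y168.579 F3743
G1 X72.686 Y28.634
G1 X166.177 Y22.943
G1 X202.197 Y62.647
M5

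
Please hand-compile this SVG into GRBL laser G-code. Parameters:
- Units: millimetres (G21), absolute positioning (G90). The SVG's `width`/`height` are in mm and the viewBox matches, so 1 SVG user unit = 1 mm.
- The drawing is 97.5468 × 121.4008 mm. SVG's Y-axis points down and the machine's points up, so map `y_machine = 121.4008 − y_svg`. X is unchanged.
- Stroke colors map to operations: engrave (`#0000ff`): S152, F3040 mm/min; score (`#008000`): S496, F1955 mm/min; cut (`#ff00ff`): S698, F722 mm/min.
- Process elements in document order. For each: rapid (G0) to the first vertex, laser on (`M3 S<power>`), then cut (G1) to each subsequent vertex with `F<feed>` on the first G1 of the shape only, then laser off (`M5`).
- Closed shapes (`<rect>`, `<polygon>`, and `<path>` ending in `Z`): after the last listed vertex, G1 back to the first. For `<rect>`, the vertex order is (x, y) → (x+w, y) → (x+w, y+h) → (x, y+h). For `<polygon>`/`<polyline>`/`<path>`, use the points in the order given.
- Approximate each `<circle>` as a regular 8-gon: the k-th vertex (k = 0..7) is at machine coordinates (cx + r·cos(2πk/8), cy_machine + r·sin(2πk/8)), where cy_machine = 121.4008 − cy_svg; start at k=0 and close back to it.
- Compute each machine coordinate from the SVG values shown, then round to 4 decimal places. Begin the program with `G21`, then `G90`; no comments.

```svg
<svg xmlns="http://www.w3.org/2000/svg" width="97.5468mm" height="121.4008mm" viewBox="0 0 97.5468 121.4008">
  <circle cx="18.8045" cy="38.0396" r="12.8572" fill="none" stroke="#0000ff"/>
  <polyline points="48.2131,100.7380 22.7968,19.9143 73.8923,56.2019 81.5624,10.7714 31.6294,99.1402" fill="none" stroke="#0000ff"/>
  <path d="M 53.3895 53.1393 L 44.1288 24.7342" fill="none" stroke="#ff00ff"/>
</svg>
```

1 u = 1 mm; y_m = 121.4008 − y.

[1] `<circle>` circle, #0000ff→engrave S152 F3040: (31.6617,83.3612) → (27.8959,92.4526) → (18.8045,96.2184) → (9.7131,92.4526) → (5.9473,83.3612) → (9.7131,74.2698) → (18.8045,70.5040) → (27.8959,74.2698) → (31.6617,83.3612) (closed)

[2] `<polyline>` open polyline, #0000ff→engrave S152 F3040: (48.2131,20.6628) → (22.7968,101.4865) → (73.8923,65.1989) → (81.5624,110.6294) → (31.6294,22.2606)

[3] `<path>` line segment, #ff00ff→cut S698 F722: (53.3895,68.2615) → (44.1288,96.6666)

G21
G90
G0 X31.6617 Y83.3612
M3 S152
G1 X27.8959 Y92.4526 F3040
G1 X18.8045 Y96.2184
G1 X9.7131 Y92.4526
G1 X5.9473 Y83.3612
G1 X9.7131 Y74.2698
G1 X18.8045 Y70.5040
G1 X27.8959 Y74.2698
G1 X31.6617 Y83.3612
M5
G0 X48.2131 Y20.6628
M3 S152
G1 X22.7968 Y101.4865 F3040
G1 X73.8923 Y65.1989
G1 X81.5624 Y110.6294
G1 X31.6294 Y22.2606
M5
G0 X53.3895 Y68.2615
M3 S698
G1 X44.1288 Y96.6666 F722
M5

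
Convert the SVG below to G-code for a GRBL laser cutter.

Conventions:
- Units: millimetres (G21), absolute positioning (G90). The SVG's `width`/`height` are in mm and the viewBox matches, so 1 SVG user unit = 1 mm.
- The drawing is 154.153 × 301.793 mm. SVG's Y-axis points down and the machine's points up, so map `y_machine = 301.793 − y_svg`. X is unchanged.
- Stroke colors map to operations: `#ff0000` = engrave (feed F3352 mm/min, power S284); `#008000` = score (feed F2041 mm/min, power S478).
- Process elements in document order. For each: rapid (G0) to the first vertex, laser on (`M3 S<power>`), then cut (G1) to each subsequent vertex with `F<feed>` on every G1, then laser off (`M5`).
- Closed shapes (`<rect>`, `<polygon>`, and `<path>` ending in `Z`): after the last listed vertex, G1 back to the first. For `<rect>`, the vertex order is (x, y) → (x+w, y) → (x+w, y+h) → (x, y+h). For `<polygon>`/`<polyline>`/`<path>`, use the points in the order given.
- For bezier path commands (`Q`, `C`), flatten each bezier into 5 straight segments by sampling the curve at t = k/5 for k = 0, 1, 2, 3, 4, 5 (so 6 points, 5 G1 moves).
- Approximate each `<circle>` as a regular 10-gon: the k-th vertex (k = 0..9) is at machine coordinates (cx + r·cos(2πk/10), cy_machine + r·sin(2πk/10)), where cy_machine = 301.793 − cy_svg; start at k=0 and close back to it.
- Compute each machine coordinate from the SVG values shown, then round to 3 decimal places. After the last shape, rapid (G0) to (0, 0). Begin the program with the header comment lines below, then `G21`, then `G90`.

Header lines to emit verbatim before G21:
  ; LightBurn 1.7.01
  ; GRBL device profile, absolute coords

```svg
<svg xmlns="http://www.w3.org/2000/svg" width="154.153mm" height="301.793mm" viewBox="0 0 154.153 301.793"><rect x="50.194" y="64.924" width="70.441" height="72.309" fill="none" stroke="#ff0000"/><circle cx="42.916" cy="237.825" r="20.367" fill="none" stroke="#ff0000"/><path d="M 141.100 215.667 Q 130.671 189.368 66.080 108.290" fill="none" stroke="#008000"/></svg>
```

viewBox `0 0 154.153 301.793` with mm width/height → 1 unit = 1 mm. Flip: y_m = 301.793 − y_svg.

**Shape 1** — `<rect>` rectangle, stroke `#ff0000` → engrave (S284, F3352). Machine vertices: (50.194,236.869) → (120.635,236.869) → (120.635,164.560) → (50.194,164.560) → (50.194,236.869). Closed: final G1 returns to the first vertex.

**Shape 2** — `<circle>` circle, stroke `#ff0000` → engrave (S284, F3352). Machine vertices: (63.283,63.968) → (59.393,75.939) → (49.210,83.338) → (36.622,83.338) → (26.439,75.939) → (22.549,63.968) → (26.439,51.997) → (36.622,44.598) → (49.210,44.598) → (59.393,51.997) → (63.283,63.968). Closed: final G1 returns to the first vertex.

**Shape 3** — `<path>` quadratic bezier, stroke `#008000` → score (S478, F2041). Control points (SVG): P0=(141.100,215.667), P1=(130.671,189.368), P2=(66.080,108.290); sampled at t=k/5. Machine vertices: (141.100,86.126) → (134.762,98.837) → (124.091,115.930) → (109.087,137.405) → (89.750,163.263) → (66.080,193.503). Open path.

; LightBurn 1.7.01
; GRBL device profile, absolute coords
G21
G90
G0 X50.194 Y236.869
M3 S284
G1 X120.635 Y236.869 F3352
G1 X120.635 Y164.560 F3352
G1 X50.194 Y164.560 F3352
G1 X50.194 Y236.869 F3352
M5
G0 X63.283 Y63.968
M3 S284
G1 X59.393 Y75.939 F3352
G1 X49.210 Y83.338 F3352
G1 X36.622 Y83.338 F3352
G1 X26.439 Y75.939 F3352
G1 X22.549 Y63.968 F3352
G1 X26.439 Y51.997 F3352
G1 X36.622 Y44.598 F3352
G1 X49.210 Y44.598 F3352
G1 X59.393 Y51.997 F3352
G1 X63.283 Y63.968 F3352
M5
G0 X141.100 Y86.126
M3 S478
G1 X134.762 Y98.837 F2041
G1 X124.091 Y115.930 F2041
G1 X109.087 Y137.405 F2041
G1 X89.750 Y163.263 F2041
G1 X66.080 Y193.503 F2041
M5
G0 X0.000 Y0.000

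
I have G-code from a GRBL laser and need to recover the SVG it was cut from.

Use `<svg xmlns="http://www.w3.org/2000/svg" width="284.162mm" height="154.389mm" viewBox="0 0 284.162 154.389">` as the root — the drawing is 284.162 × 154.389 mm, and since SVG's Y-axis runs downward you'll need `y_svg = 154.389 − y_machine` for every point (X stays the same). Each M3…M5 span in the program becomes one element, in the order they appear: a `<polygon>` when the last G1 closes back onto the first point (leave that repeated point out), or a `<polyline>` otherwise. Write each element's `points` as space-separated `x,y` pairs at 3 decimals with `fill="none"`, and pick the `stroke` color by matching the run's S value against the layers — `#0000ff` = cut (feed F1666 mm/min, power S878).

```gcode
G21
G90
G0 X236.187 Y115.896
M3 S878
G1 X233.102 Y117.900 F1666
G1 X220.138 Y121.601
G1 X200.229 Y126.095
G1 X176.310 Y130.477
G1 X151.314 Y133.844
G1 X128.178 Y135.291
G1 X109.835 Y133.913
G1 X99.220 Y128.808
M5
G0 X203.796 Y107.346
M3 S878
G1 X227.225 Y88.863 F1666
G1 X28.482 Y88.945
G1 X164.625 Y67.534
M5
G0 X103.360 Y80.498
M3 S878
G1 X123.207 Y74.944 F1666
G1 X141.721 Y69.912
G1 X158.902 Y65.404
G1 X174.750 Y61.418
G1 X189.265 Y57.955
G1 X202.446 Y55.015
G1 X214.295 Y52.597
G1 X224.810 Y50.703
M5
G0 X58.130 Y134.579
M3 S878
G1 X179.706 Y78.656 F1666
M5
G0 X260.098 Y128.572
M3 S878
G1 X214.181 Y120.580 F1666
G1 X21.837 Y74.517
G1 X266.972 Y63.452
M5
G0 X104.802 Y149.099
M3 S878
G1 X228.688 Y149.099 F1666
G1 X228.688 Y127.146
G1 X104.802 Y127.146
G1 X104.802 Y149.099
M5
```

Machine Y-up, SVG Y-down with viewBox height 154.389, so y_svg = 154.389 − y_machine; X carries over. Every run uses S878, so all elements get stroke `#0000ff` (cut).

Run 1: The run is open, so emit a `<polyline>` with points (Y-flipped): 236.187,38.493 233.102,36.489 220.138,32.788 200.229,28.294 176.310,23.912 151.314,20.545 128.178,19.098 109.835,20.476 99.220,25.581.

Run 2: The run is open, so emit a `<polyline>` with points (Y-flipped): 203.796,47.043 227.225,65.526 28.482,65.444 164.625,86.855.

Run 3: The run is open, so emit a `<polyline>` with points (Y-flipped): 103.360,73.891 123.207,79.445 141.721,84.477 158.902,88.985 174.750,92.971 189.265,96.434 202.446,99.374 214.295,101.792 224.810,103.686.

Run 4: The run is open, so emit a `<polyline>` with points (Y-flipped): 58.130,19.810 179.706,75.733.

Run 5: The run is open, so emit a `<polyline>` with points (Y-flipped): 260.098,25.817 214.181,33.809 21.837,79.872 266.972,90.937.

Run 6: The run returns to its start, so emit a `<polygon>` with points (Y-flipped): 104.802,5.290 228.688,5.290 228.688,27.243 104.802,27.243.

<svg xmlns="http://www.w3.org/2000/svg" width="284.162mm" height="154.389mm" viewBox="0 0 284.162 154.389">
  <polyline points="236.187,38.493 233.102,36.489 220.138,32.788 200.229,28.294 176.310,23.912 151.314,20.545 128.178,19.098 109.835,20.476 99.220,25.581" fill="none" stroke="#0000ff"/>
  <polyline points="203.796,47.043 227.225,65.526 28.482,65.444 164.625,86.855" fill="none" stroke="#0000ff"/>
  <polyline points="103.360,73.891 123.207,79.445 141.721,84.477 158.902,88.985 174.750,92.971 189.265,96.434 202.446,99.374 214.295,101.792 224.810,103.686" fill="none" stroke="#0000ff"/>
  <polyline points="58.130,19.810 179.706,75.733" fill="none" stroke="#0000ff"/>
  <polyline points="260.098,25.817 214.181,33.809 21.837,79.872 266.972,90.937" fill="none" stroke="#0000ff"/>
  <polygon points="104.802,5.290 228.688,5.290 228.688,27.243 104.802,27.243" fill="none" stroke="#0000ff"/>
</svg>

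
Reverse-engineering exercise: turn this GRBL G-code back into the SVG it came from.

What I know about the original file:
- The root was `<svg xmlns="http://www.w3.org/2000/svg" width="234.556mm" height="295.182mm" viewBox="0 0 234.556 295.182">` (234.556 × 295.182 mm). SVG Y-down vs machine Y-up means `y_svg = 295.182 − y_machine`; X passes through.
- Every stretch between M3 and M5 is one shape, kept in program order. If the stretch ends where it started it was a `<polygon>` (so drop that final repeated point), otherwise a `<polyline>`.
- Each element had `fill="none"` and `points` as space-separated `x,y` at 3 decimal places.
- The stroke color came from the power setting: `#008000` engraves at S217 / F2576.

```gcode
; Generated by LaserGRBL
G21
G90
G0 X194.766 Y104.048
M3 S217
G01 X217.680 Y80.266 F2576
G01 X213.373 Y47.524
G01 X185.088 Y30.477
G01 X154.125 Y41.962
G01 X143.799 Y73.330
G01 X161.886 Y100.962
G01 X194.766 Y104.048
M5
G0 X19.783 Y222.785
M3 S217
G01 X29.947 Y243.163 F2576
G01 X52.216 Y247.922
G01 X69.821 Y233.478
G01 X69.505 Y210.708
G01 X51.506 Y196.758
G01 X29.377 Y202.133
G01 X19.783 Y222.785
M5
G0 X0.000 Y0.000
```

y_svg = 295.182 − y_m. Every run uses S217, so all elements get stroke `#008000` (engrave).

[1] closed run; points: 194.766,191.134 217.680,214.916 213.373,247.658 185.088,264.705 154.125,253.220 143.799,221.852 161.886,194.220

[2] closed run; points: 19.783,72.397 29.947,52.019 52.216,47.260 69.821,61.704 69.505,84.474 51.506,98.424 29.377,93.049

<svg xmlns="http://www.w3.org/2000/svg" width="234.556mm" height="295.182mm" viewBox="0 0 234.556 295.182">
  <polygon points="194.766,191.134 217.680,214.916 213.373,247.658 185.088,264.705 154.125,253.220 143.799,221.852 161.886,194.220" fill="none" stroke="#008000"/>
  <polygon points="19.783,72.397 29.947,52.019 52.216,47.260 69.821,61.704 69.505,84.474 51.506,98.424 29.377,93.049" fill="none" stroke="#008000"/>
</svg>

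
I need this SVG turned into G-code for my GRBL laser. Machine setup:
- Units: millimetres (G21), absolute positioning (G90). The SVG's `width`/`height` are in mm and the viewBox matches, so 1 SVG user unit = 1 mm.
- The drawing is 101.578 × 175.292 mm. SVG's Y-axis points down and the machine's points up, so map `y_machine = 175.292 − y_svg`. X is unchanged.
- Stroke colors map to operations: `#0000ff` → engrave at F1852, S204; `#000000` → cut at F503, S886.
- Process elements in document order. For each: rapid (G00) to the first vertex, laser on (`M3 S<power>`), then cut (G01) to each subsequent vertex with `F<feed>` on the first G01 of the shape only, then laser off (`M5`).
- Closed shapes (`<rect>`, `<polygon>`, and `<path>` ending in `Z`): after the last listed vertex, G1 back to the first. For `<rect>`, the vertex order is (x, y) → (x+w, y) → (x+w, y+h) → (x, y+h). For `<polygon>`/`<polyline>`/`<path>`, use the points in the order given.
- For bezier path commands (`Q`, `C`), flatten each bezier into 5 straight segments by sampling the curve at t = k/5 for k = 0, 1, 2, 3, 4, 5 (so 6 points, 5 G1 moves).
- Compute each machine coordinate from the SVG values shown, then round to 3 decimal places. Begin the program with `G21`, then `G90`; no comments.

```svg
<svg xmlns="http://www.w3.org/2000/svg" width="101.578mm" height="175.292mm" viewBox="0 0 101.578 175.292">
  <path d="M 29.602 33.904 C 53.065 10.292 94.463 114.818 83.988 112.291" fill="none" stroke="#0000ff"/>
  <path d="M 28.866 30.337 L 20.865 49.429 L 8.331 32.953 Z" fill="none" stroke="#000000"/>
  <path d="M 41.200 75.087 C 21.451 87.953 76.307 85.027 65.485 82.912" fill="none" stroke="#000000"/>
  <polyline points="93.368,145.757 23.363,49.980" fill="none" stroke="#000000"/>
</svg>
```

1 u = 1 mm; y_m = 175.292 − y.

[1] `<path>` cubic bezier, #0000ff→engrave S204 F1852: (29.602,141.388) → (45.274,142.060) → (61.899,123.268) → (76.127,96.302) → (84.607,72.450) → (83.988,63.001)

[2] `<path>` regular polygon, #000000→cut S886 F503: (28.866,144.955) → (20.865,125.863) → (8.331,142.339) → (28.866,144.955) (closed)

[3] `<path>` cubic bezier, #000000→cut S886 F503: (41.200,100.205) → (37.181,94.248) → (44.333,91.283) → (55.924,90.515) → (65.219,91.147) → (65.485,92.380)

[4] `<polyline>` line segment, #000000→cut S886 F503: (93.368,29.535) → (23.363,125.312)

G21
G90
G00 X29.602 Y141.388
M3 S204
G01 X45.274 Y142.060 F1852
G01 X61.899 Y123.268
G01 X76.127 Y96.302
G01 X84.607 Y72.450
G01 X83.988 Y63.001
M5
G00 X28.866 Y144.955
M3 S886
G01 X20.865 Y125.863 F503
G01 X8.331 Y142.339
G01 X28.866 Y144.955
M5
G00 X41.200 Y100.205
M3 S886
G01 X37.181 Y94.248 F503
G01 X44.333 Y91.283
G01 X55.924 Y90.515
G01 X65.219 Y91.147
G01 X65.485 Y92.380
M5
G00 X93.368 Y29.535
M3 S886
G01 X23.363 Y125.312 F503
M5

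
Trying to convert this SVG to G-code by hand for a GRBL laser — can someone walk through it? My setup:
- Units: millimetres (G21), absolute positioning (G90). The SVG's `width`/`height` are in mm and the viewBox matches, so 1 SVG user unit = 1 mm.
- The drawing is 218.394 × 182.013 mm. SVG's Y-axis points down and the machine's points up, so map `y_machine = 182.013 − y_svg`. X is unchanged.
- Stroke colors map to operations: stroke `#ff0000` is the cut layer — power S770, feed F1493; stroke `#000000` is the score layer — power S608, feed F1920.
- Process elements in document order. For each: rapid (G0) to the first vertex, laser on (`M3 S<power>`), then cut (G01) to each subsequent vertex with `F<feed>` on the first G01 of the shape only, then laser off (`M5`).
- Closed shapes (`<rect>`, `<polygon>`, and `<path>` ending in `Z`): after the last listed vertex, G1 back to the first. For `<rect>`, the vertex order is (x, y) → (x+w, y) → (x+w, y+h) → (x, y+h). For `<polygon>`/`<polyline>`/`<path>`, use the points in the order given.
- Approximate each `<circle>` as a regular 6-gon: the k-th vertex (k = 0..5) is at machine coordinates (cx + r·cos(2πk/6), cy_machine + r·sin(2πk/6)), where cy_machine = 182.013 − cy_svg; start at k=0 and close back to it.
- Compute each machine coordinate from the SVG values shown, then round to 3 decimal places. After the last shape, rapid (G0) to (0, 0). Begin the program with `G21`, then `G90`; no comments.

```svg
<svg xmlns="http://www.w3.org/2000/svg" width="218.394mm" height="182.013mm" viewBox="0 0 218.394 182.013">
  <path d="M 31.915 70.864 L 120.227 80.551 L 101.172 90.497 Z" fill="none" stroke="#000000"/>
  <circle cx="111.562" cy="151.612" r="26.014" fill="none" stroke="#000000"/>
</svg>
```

Since the viewBox matches the mm dimensions, user units are millimetres directly. The only transform is the Y-flip y_m = 182.013 − y_svg.

Shape 1 is a closed polygon drawn with `<path>`. Its stroke #000000 means score at S608, F1920. After flipping Y the toolpath is (31.915,111.149) → (120.227,101.462) → (101.172,91.516) → (31.915,111.149), returning to the start.

Shape 2 is a circle drawn with `<circle>`. Its stroke #000000 means score at S608, F1920. After flipping Y the toolpath is (137.576,30.401) → (124.569,52.930) → (98.555,52.930) → (85.548,30.401) → (98.555,7.872) → (124.569,7.872) → (137.576,30.401), returning to the start.

G21
G90
G0 X31.915 Y111.149
M3 S608
G01 X120.227 Y101.462 F1920
G01 X101.172 Y91.516
G01 X31.915 Y111.149
M5
G0 X137.576 Y30.401
M3 S608
G01 X124.569 Y52.930 F1920
G01 X98.555 Y52.930
G01 X85.548 Y30.401
G01 X98.555 Y7.872
G01 X124.569 Y7.872
G01 X137.576 Y30.401
M5
G0 X0.000 Y0.000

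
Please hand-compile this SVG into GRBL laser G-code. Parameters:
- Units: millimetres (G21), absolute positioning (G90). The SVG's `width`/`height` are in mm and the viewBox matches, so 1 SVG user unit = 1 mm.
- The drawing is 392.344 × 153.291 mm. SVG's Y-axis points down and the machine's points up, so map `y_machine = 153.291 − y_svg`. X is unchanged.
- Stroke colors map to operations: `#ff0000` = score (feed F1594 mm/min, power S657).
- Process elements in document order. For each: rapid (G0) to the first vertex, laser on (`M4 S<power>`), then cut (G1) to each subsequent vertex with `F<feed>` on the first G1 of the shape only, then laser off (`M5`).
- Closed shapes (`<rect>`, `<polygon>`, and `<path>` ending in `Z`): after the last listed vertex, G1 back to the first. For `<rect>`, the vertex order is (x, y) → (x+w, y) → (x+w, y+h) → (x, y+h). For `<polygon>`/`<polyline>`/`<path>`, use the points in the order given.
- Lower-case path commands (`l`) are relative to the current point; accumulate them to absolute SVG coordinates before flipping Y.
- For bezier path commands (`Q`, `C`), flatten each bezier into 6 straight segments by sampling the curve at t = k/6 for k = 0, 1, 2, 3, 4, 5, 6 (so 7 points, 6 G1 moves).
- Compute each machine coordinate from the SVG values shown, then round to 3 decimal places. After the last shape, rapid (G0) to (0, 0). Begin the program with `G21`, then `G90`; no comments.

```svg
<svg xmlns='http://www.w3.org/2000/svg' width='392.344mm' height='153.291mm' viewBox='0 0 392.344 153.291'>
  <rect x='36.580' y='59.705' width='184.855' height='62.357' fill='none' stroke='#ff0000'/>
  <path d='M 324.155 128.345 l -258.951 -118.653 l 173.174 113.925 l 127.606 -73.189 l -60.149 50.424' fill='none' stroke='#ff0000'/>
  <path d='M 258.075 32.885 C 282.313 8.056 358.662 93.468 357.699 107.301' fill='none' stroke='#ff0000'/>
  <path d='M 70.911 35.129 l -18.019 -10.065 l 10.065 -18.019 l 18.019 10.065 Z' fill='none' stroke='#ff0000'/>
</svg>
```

G21
G90
G0 X36.580 Y93.586
M4 S657
G1 X221.435 Y93.586 F1594
G1 X221.435 Y31.229
G1 X36.580 Y31.229
G1 X36.580 Y93.586
M5
G0 X324.155 Y24.946
M4 S657
G1 X65.204 Y143.599 F1594
G1 X238.378 Y29.674
G1 X365.984 Y102.863
G1 X305.835 Y52.439
M5
G0 X258.075 Y120.406
M4 S657
G1 X273.937 Y124.476 F1594
G1 X294.890 Y115.222
G1 X317.337 Y97.696
G1 X337.685 Y76.949
G1 X352.337 Y58.030
G1 X357.699 Y45.990
M5
G0 X70.911 Y118.162
M4 S657
G1 X52.892 Y128.227 F1594
G1 X62.957 Y146.246
G1 X80.976 Y136.181
G1 X70.911 Y118.162
M5
G0 X0.000 Y0.000

viewBox `0 0 392.344 153.291` with mm width/height → 1 unit = 1 mm. Flip: y_m = 153.291 − y_svg.

**Shape 1** — `<rect>` rectangle, stroke `#ff0000` → score (S657, F1594). Machine vertices: (36.580,93.586) → (221.435,93.586) → (221.435,31.229) → (36.580,31.229) → (36.580,93.586). Closed: final G1 returns to the first vertex.

**Shape 2** — `<path>` open polyline, stroke `#ff0000` → score (S657, F1594). Machine vertices: (324.155,24.946) → (65.204,143.599) → (238.378,29.674) → (365.984,102.863) → (305.835,52.439). Open path.

**Shape 3** — `<path>` cubic bezier, stroke `#ff0000` → score (S657, F1594). Control points (SVG): P0=(258.075,32.885), P1=(282.313,8.056), P2=(358.662,93.468), P3=(357.699,107.301); sampled at t=k/6. Machine vertices: (258.075,120.406) → (273.937,124.476) → (294.890,115.222) → (317.337,97.696) → (337.685,76.949) → (352.337,58.030) → (357.699,45.990). Open path.

**Shape 4** — `<path>` regular polygon, stroke `#ff0000` → score (S657, F1594). Machine vertices: (70.911,118.162) → (52.892,128.227) → (62.957,146.246) → (80.976,136.181) → (70.911,118.162). Closed: final G1 returns to the first vertex.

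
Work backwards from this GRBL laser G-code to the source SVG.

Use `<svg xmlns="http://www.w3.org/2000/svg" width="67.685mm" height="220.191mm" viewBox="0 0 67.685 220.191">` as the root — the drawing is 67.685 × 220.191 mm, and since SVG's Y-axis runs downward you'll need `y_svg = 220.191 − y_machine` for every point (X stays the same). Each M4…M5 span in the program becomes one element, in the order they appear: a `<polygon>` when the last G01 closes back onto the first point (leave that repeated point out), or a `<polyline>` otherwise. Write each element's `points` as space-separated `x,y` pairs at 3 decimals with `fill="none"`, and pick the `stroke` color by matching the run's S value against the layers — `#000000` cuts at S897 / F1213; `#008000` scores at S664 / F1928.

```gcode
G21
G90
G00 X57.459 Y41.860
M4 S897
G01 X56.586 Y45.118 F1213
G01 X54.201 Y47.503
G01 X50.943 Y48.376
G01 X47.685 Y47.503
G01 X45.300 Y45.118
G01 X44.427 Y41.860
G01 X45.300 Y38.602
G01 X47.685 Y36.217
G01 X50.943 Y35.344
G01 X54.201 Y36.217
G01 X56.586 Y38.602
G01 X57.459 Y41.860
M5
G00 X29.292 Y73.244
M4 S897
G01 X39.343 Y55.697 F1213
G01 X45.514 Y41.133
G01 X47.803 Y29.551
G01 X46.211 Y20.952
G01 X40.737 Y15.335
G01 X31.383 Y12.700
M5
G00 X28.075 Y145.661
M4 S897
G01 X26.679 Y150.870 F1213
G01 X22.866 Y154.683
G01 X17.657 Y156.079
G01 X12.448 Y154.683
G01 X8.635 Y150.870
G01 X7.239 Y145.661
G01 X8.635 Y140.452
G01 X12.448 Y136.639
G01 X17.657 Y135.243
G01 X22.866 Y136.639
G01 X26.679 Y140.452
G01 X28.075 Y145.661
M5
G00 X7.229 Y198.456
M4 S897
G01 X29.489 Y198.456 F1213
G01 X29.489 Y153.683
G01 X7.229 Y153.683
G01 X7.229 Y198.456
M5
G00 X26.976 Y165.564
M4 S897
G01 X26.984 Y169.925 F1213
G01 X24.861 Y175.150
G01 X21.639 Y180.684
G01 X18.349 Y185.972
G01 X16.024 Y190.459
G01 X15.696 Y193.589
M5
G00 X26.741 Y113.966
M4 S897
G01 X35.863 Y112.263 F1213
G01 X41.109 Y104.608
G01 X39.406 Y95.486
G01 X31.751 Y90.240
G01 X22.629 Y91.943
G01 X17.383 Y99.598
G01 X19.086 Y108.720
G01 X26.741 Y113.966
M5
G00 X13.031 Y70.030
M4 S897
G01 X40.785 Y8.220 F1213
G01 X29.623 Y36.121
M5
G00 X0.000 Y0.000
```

<svg xmlns="http://www.w3.org/2000/svg" width="67.685mm" height="220.191mm" viewBox="0 0 67.685 220.191">
  <polygon points="57.459,178.331 56.586,175.073 54.201,172.688 50.943,171.815 47.685,172.688 45.300,175.073 44.427,178.331 45.300,181.589 47.685,183.974 50.943,184.847 54.201,183.974 56.586,181.589" fill="none" stroke="#000000"/>
  <polyline points="29.292,146.947 39.343,164.494 45.514,179.058 47.803,190.640 46.211,199.239 40.737,204.856 31.383,207.491" fill="none" stroke="#000000"/>
  <polygon points="28.075,74.530 26.679,69.321 22.866,65.508 17.657,64.112 12.448,65.508 8.635,69.321 7.239,74.530 8.635,79.739 12.448,83.552 17.657,84.948 22.866,83.552 26.679,79.739" fill="none" stroke="#000000"/>
  <polygon points="7.229,21.735 29.489,21.735 29.489,66.508 7.229,66.508" fill="none" stroke="#000000"/>
  <polyline points="26.976,54.627 26.984,50.266 24.861,45.041 21.639,39.507 18.349,34.219 16.024,29.732 15.696,26.602" fill="none" stroke="#000000"/>
  <polygon points="26.741,106.225 35.863,107.928 41.109,115.583 39.406,124.705 31.751,129.951 22.629,128.248 17.383,120.593 19.086,111.471" fill="none" stroke="#000000"/>
  <polyline points="13.031,150.161 40.785,211.971 29.623,184.070" fill="none" stroke="#000000"/>
</svg>

Machine Y-up, SVG Y-down with viewBox height 220.191, so y_svg = 220.191 − y_machine; X carries over. Every run uses S897, so all elements get stroke `#000000` (cut).

Run 1: The run returns to its start, so emit a `<polygon>` with points (Y-flipped): 57.459,178.331 56.586,175.073 54.201,172.688 50.943,171.815 47.685,172.688 45.300,175.073 44.427,178.331 45.300,181.589 47.685,183.974 50.943,184.847 54.201,183.974 56.586,181.589.

Run 2: The run is open, so emit a `<polyline>` with points (Y-flipped): 29.292,146.947 39.343,164.494 45.514,179.058 47.803,190.640 46.211,199.239 40.737,204.856 31.383,207.491.

Run 3: The run returns to its start, so emit a `<polygon>` with points (Y-flipped): 28.075,74.530 26.679,69.321 22.866,65.508 17.657,64.112 12.448,65.508 8.635,69.321 7.239,74.530 8.635,79.739 12.448,83.552 17.657,84.948 22.866,83.552 26.679,79.739.

Run 4: The run returns to its start, so emit a `<polygon>` with points (Y-flipped): 7.229,21.735 29.489,21.735 29.489,66.508 7.229,66.508.

Run 5: The run is open, so emit a `<polyline>` with points (Y-flipped): 26.976,54.627 26.984,50.266 24.861,45.041 21.639,39.507 18.349,34.219 16.024,29.732 15.696,26.602.

Run 6: The run returns to its start, so emit a `<polygon>` with points (Y-flipped): 26.741,106.225 35.863,107.928 41.109,115.583 39.406,124.705 31.751,129.951 22.629,128.248 17.383,120.593 19.086,111.471.

Run 7: The run is open, so emit a `<polyline>` with points (Y-flipped): 13.031,150.161 40.785,211.971 29.623,184.070.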